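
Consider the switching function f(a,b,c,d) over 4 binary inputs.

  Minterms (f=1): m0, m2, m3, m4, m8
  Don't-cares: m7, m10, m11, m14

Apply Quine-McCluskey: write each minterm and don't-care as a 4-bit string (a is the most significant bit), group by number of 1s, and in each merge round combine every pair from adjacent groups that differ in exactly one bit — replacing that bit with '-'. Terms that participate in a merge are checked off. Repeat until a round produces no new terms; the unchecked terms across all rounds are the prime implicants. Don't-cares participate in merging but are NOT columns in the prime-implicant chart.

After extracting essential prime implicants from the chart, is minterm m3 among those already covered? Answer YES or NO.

Round 0: 0000✓ 0010✓ 0011✓ 0100✓ 0111✓ 1000✓ 1010✓ 1011✓ 1110✓
Round 1: -000✓ -010✓ -011✓ 0-00 0-11 00-0✓ 001-✓ 1-10 10-0✓ 101-✓
Round 2: -0-0 -01-
PIs = {-0-0, -01-, 0-00, 0-11, 1-10}
Coverage chart:
  m0: -0-0,0-00
  m2: -0-0,-01-
  m3: -01-,0-11
  m4: 0-00 ←essential
  m8: -0-0 ←essential
Essential: -0-0, 0-00

NO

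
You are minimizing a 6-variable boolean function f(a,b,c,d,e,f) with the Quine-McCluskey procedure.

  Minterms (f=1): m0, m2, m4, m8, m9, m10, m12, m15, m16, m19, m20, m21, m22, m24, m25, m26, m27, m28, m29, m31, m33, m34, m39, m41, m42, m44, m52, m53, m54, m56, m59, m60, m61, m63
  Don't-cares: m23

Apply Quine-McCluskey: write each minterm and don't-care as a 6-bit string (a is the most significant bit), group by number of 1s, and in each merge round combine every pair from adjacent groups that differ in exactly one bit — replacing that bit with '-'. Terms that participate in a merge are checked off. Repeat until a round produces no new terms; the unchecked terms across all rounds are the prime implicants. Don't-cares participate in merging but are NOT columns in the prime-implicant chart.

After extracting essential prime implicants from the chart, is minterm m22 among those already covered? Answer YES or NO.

YES

size-2^0 implicants → 000000(✓)  000010(✓)  000100(✓)  001000(✓)  001001(✓)  001010(✓)  001100(✓)  001111(✓)  010000(✓)  010011(✓)  010100(✓)  010101(✓)  010110(✓)  010111(✓)  011000(✓)  011001(✓)  011010(✓)  011011(✓)  011100(✓)  011101(✓)  011111(✓)  100001(✓)  100010(✓)  100111  101001(✓)  101010(✓)  101100(✓)  110100(✓)  110101(✓)  110110(✓)  111000(✓)  111011(✓)  111100(✓)  111101(✓)  111111(✓)
size-2^1 implicants → -00010(✓)  -01001  -01010(✓)  -01100(✓)  -10100(✓)  -10101(✓)  -10110(✓)  -11000(✓)  -11011(✓)  -11100(✓)  -11101(✓)  -11111(✓)  0-0000(✓)  0-0100(✓)  0-1000(✓)  0-1001(✓)  0-1010(✓)  0-1100(✓)  0-1111  00-000(✓)  00-010(✓)  00-100(✓)  000-00(✓)  0000-0(✓)  001-00(✓)  0010-0(✓)  00100-(✓)  01-000(✓)  01-011(✓)  01-100(✓)  01-101(✓)  01-111(✓)  010-00(✓)  010-11(✓)  0101-0(✓)  0101-1(✓)  01010-(✓)  01011-(✓)  011-00(✓)  011-01(✓)  011-11(✓)  0110-0(✓)  0110-1(✓)  01100-(✓)  01101-(✓)  0111-1(✓)  01110-(✓)  1-1100(✓)  10-001  10-010(✓)  11-100(✓)  11-101(✓)  1101-0(✓)  11010-(✓)  111-00(✓)  111-11(✓)  1111-1(✓)  11110-(✓)
size-2^2 implicants → --1100  -0-010  -1-100(✓)  -1-101(✓)  -101-0  -1010-(✓)  -11-00  -11-11  -111-1  -1110-(✓)  0--000(✓)  0--100(✓)  0-0-00(✓)  0-1-00(✓)  0-10-0  0-100-  00--00(✓)  00-0-0  01--00(✓)  01--11  01-1-1  01-10-(✓)  0101--  011--1  011-0-  0110--  11-10-(✓)
size-2^3 implicants → -1-10-  0---00
Unchecked terms (primes): --1100, -0-010, -01001, -1-10-, -101-0, -11-00, -11-11, -111-1, 0---00, 0-10-0, 0-100-, 0-1111, 00-0-0, 01--11, 01-1-1, 0101--, 011--1, 011-0-, 0110--, 10-001, 100111
Minterm coverage:
  m0 ⊆ 0---00,00-0-0
  m2 ⊆ -0-010,00-0-0
  m4 ⊆ 0---00 [E]
  m8 ⊆ 0---00,0-10-0,0-100-,00-0-0
  m9 ⊆ -01001,0-100-
  m10 ⊆ -0-010,0-10-0,00-0-0
  m12 ⊆ --1100,0---00
  m15 ⊆ 0-1111 [E]
  m16 ⊆ 0---00 [E]
  m19 ⊆ 01--11 [E]
  m20 ⊆ -1-10-,-101-0,0---00,0101--
  m21 ⊆ -1-10-,01-1-1,0101--
  m22 ⊆ -101-0,0101--
  m24 ⊆ -11-00,0---00,0-10-0,0-100-,011-0-,0110--
  m25 ⊆ 0-100-,011--1,011-0-,0110--
  m26 ⊆ 0-10-0,0110--
  m27 ⊆ -11-11,01--11,011--1,0110--
  m28 ⊆ --1100,-1-10-,-11-00,0---00,011-0-
  m29 ⊆ -1-10-,-111-1,01-1-1,011--1,011-0-
  m31 ⊆ -11-11,-111-1,0-1111,01--11,01-1-1,011--1
  m33 ⊆ 10-001 [E]
  m34 ⊆ -0-010 [E]
  m39 ⊆ 100111 [E]
  m41 ⊆ -01001,10-001
  m42 ⊆ -0-010 [E]
  m44 ⊆ --1100 [E]
  m52 ⊆ -1-10-,-101-0
  m53 ⊆ -1-10- [E]
  m54 ⊆ -101-0 [E]
  m56 ⊆ -11-00 [E]
  m59 ⊆ -11-11 [E]
  m60 ⊆ --1100,-1-10-,-11-00
  m61 ⊆ -1-10-,-111-1
  m63 ⊆ -11-11,-111-1
E = {--1100, -0-010, -1-10-, -101-0, -11-00, -11-11, 0---00, 0-1111, 01--11, 10-001, 100111}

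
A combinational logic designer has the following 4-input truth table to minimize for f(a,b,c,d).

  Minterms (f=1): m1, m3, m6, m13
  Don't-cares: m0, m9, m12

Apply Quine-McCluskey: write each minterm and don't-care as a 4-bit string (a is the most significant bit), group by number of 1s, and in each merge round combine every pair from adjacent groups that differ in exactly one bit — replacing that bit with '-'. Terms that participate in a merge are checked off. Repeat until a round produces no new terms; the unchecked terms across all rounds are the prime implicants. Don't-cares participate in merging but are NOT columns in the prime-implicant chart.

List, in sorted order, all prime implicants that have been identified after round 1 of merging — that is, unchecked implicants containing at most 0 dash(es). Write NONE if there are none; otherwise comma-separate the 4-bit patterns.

0110

Round 0: 0000✓ 0001✓ 0011✓ 0110 1001✓ 1100✓ 1101✓
Round 1: -001 00-1 000- 1-01 110-
PIs = {-001, 00-1, 000-, 0110, 1-01, 110-}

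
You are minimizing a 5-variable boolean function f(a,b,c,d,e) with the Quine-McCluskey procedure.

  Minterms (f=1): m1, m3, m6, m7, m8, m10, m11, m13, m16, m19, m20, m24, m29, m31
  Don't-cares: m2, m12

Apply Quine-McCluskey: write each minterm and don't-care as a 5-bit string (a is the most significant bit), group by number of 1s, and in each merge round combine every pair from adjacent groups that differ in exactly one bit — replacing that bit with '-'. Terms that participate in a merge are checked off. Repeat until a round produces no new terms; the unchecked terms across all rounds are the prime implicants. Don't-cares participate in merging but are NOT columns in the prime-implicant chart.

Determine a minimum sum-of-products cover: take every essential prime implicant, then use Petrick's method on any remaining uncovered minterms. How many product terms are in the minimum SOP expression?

[col 0] 00001*, 00010*, 00011*, 00110*, 00111*, 01000*, 01010*, 01011*, 01100*, 01101*, 10000*, 10011*, 10100*, 11000*, 11101*, 11111*
[col 1] -0011, -1000, -1101, 0-010*, 0-011*, 00-10*, 00-11*, 000-1, 0001-*, 0011-*, 01-00, 010-0, 0101-*, 0110-, 1-000, 10-00, 111-1
[col 2] 0-01-, 00-1-
Prime implicants: -0011, -1000, -1101, 0-01-, 00-1-, 000-1, 01-00, 010-0, 0110-, 1-000, 10-00, 111-1
PI chart (minterm → PIs covering it):
  1 | 000-1  (sole → essential)
  3 | -0011,0-01-,00-1-,000-1
  6 | 00-1-  (sole → essential)
  7 | 00-1-  (sole → essential)
  8 | -1000,01-00,010-0
  10 | 0-01-,010-0
  11 | 0-01-  (sole → essential)
  13 | -1101,0110-
  16 | 1-000,10-00
  19 | -0011  (sole → essential)
  20 | 10-00  (sole → essential)
  24 | -1000,1-000
  29 | -1101,111-1
  31 | 111-1  (sole → essential)
Essential prime implicants: -0011, 0-01-, 00-1-, 000-1, 10-00, 111-1
Petrick residual → -1000, -1101
Minimum SOP uses 8 PIs: b'c'de + bc'd'e' + bcd'e + a'c'd + a'b'd + a'b'c'e + ab'd'e' + abce

8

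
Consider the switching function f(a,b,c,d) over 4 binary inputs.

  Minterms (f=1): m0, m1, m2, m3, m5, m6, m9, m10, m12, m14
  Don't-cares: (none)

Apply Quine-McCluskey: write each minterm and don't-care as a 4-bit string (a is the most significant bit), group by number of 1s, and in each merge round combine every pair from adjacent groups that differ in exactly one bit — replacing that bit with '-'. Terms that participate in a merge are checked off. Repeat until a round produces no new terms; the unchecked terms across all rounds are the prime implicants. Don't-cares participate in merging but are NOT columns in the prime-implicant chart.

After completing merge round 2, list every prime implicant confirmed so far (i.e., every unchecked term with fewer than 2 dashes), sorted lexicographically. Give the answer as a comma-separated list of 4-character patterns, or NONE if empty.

Round 0: 0000✓ 0001✓ 0010✓ 0011✓ 0101✓ 0110✓ 1001✓ 1010✓ 1100✓ 1110✓
Round 1: -001 -010✓ -110✓ 0-01 0-10✓ 00-0✓ 00-1✓ 000-✓ 001-✓ 1-10✓ 11-0
Round 2: --10 00--
PIs = {--10, -001, 0-01, 00--, 11-0}

-001, 0-01, 11-0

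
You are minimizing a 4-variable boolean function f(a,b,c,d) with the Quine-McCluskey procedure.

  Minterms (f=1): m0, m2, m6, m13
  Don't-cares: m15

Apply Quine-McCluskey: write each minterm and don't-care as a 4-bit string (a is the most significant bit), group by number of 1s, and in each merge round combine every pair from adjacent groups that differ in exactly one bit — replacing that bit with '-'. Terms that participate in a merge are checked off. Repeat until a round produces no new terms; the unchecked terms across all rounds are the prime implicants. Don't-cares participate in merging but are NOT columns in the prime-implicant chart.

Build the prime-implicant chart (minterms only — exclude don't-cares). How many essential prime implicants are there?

size-2^0 implicants → 0000(✓)  0010(✓)  0110(✓)  1101(✓)  1111(✓)
size-2^1 implicants → 0-10  00-0  11-1
Unchecked terms (primes): 0-10, 00-0, 11-1
Minterm coverage:
  m0 ⊆ 00-0 [E]
  m2 ⊆ 0-10,00-0
  m6 ⊆ 0-10 [E]
  m13 ⊆ 11-1 [E]
E = {0-10, 00-0, 11-1}

3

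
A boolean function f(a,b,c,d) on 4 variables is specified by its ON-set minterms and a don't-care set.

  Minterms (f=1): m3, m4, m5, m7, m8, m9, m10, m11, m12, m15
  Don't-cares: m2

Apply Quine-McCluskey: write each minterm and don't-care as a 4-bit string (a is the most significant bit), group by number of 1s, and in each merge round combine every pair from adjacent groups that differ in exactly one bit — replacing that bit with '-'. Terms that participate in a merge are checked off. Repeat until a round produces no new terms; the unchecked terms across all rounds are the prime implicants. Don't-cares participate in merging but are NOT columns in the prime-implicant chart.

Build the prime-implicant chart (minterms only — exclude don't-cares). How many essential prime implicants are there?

2

Round 0: 0010✓ 0011✓ 0100✓ 0101✓ 0111✓ 1000✓ 1001✓ 1010✓ 1011✓ 1100✓ 1111✓
Round 1: -010✓ -011✓ -100 -111✓ 0-11✓ 001-✓ 01-1 010- 1-00 1-11✓ 10-0✓ 10-1✓ 100-✓ 101-✓
Round 2: --11 -01- 10--
PIs = {--11, -01-, -100, 01-1, 010-, 1-00, 10--}
Coverage chart:
  m3: --11,-01-
  m4: -100,010-
  m5: 01-1,010-
  m7: --11,01-1
  m8: 1-00,10--
  m9: 10-- ←essential
  m10: -01-,10--
  m11: --11,-01-,10--
  m12: -100,1-00
  m15: --11 ←essential
Essential: --11, 10--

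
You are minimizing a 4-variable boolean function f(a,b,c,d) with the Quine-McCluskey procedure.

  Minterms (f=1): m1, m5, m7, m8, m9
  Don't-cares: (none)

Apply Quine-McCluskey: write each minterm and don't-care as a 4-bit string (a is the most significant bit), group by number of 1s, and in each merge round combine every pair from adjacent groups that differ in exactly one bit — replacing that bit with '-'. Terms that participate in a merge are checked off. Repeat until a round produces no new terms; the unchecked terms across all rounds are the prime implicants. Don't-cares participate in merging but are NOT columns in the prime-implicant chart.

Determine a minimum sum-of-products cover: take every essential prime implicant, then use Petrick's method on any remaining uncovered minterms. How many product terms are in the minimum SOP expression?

Round 0: 0001✓ 0101✓ 0111✓ 1000✓ 1001✓
Round 1: -001 0-01 01-1 100-
PIs = {-001, 0-01, 01-1, 100-}
Coverage chart:
  m1: -001,0-01
  m5: 0-01,01-1
  m7: 01-1 ←essential
  m8: 100- ←essential
  m9: -001,100-
Essential: 01-1, 100-
Petrick residual → -001
Min cover (3 terms): b'c'd + a'bd + ab'c'

3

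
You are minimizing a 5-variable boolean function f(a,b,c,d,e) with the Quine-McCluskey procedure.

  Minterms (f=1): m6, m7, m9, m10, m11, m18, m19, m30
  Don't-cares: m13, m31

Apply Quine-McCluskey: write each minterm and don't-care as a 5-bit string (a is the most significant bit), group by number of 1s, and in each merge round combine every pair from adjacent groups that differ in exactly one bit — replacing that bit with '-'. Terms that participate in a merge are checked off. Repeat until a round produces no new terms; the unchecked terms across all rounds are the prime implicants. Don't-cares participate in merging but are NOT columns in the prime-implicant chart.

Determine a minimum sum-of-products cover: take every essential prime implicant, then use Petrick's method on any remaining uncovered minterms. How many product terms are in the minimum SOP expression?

5

Round 0: 00110✓ 00111✓ 01001✓ 01010✓ 01011✓ 01101✓ 10010✓ 10011✓ 11110✓ 11111✓
Round 1: 0011- 01-01 010-1 0101- 1001- 1111-
PIs = {0011-, 01-01, 010-1, 0101-, 1001-, 1111-}
Coverage chart:
  m6: 0011- ←essential
  m7: 0011- ←essential
  m9: 01-01,010-1
  m10: 0101- ←essential
  m11: 010-1,0101-
  m18: 1001- ←essential
  m19: 1001- ←essential
  m30: 1111- ←essential
Essential: 0011-, 0101-, 1001-, 1111-
Petrick residual → 01-01
Min cover (5 terms): a'b'cd + a'bd'e + a'bc'd + ab'c'd + abcd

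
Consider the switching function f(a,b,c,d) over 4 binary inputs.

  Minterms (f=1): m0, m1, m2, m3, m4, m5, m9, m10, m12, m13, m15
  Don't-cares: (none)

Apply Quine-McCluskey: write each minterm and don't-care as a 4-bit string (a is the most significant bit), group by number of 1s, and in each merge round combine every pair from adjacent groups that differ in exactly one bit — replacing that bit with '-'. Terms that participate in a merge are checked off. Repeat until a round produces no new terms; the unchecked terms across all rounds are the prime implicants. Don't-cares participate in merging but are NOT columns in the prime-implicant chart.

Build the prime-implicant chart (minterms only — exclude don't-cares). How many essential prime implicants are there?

5

Round 0: 0000✓ 0001✓ 0010✓ 0011✓ 0100✓ 0101✓ 1001✓ 1010✓ 1100✓ 1101✓ 1111✓
Round 1: -001✓ -010 -100✓ -101✓ 0-00✓ 0-01✓ 00-0✓ 00-1✓ 000-✓ 001-✓ 010-✓ 1-01✓ 11-1 110-✓
Round 2: --01 -10- 0-0- 00--
PIs = {--01, -010, -10-, 0-0-, 00--, 11-1}
Coverage chart:
  m0: 0-0-,00--
  m1: --01,0-0-,00--
  m2: -010,00--
  m3: 00-- ←essential
  m4: -10-,0-0-
  m5: --01,-10-,0-0-
  m9: --01 ←essential
  m10: -010 ←essential
  m12: -10- ←essential
  m13: --01,-10-,11-1
  m15: 11-1 ←essential
Essential: --01, -010, -10-, 00--, 11-1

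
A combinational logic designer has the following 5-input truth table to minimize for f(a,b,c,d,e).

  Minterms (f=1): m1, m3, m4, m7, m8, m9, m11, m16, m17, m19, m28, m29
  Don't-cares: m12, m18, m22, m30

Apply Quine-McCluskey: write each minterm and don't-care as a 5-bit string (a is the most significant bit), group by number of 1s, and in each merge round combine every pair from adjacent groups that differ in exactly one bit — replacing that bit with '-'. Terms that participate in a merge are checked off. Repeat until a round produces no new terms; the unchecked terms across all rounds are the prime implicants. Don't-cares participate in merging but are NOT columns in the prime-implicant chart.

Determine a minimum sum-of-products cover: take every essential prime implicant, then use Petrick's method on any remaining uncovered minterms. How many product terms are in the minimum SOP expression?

6

size-2^0 implicants → 00001(✓)  00011(✓)  00100(✓)  00111(✓)  01000(✓)  01001(✓)  01011(✓)  01100(✓)  10000(✓)  10001(✓)  10010(✓)  10011(✓)  10110(✓)  11100(✓)  11101(✓)  11110(✓)
size-2^1 implicants → -0001(✓)  -0011(✓)  -1100  0-001(✓)  0-011(✓)  0-100  00-11  000-1(✓)  01-00  010-1(✓)  0100-  1-110  10-10  100-0(✓)  100-1(✓)  1000-(✓)  1001-(✓)  111-0  1110-
size-2^2 implicants → -00-1  0-0-1  100--
Unchecked terms (primes): -00-1, -1100, 0-0-1, 0-100, 00-11, 01-00, 0100-, 1-110, 10-10, 100--, 111-0, 1110-
Minterm coverage:
  m1 ⊆ -00-1,0-0-1
  m3 ⊆ -00-1,0-0-1,00-11
  m4 ⊆ 0-100 [E]
  m7 ⊆ 00-11 [E]
  m8 ⊆ 01-00,0100-
  m9 ⊆ 0-0-1,0100-
  m11 ⊆ 0-0-1 [E]
  m16 ⊆ 100-- [E]
  m17 ⊆ -00-1,100--
  m19 ⊆ -00-1,100--
  m28 ⊆ -1100,111-0,1110-
  m29 ⊆ 1110- [E]
E = {0-0-1, 0-100, 00-11, 100--, 1110-}
Petrick residual → 01-00
Cover = a'c'e + a'cd'e' + a'b'de + a'bd'e' + ab'c' + abcd'  |cover|=6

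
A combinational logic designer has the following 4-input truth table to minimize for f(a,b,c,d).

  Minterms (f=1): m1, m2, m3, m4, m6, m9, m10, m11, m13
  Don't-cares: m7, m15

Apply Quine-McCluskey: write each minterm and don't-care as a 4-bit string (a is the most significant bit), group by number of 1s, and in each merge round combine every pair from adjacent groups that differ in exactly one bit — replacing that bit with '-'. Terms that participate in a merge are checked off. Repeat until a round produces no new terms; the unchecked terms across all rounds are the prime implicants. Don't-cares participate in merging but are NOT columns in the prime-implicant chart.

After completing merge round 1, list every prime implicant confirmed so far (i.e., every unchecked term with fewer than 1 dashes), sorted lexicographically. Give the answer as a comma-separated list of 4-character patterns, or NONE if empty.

NONE

Round 0: 0001✓ 0010✓ 0011✓ 0100✓ 0110✓ 0111✓ 1001✓ 1010✓ 1011✓ 1101✓ 1111✓
Round 1: -001✓ -010✓ -011✓ -111✓ 0-10✓ 0-11✓ 00-1✓ 001-✓ 01-0 011-✓ 1-01✓ 1-11✓ 10-1✓ 101-✓ 11-1✓
Round 2: --11 -0-1 -01- 0-1- 1--1
PIs = {--11, -0-1, -01-, 0-1-, 01-0, 1--1}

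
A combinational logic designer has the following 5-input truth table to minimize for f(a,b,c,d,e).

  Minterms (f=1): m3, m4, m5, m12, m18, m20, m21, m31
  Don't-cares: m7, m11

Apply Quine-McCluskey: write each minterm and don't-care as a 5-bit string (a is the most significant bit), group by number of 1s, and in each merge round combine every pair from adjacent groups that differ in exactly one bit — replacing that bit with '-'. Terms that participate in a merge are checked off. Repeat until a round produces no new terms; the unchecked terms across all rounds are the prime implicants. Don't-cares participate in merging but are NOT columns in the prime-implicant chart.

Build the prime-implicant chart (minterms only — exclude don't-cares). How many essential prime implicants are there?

Round 0: 00011✓ 00100✓ 00101✓ 00111✓ 01011✓ 01100✓ 10010 10100✓ 10101✓ 11111
Round 1: -0100✓ -0101✓ 0-011 0-100 00-11 001-1 0010-✓ 1010-✓
Round 2: -010-
PIs = {-010-, 0-011, 0-100, 00-11, 001-1, 10010, 11111}
Coverage chart:
  m3: 0-011,00-11
  m4: -010-,0-100
  m5: -010-,001-1
  m12: 0-100 ←essential
  m18: 10010 ←essential
  m20: -010- ←essential
  m21: -010- ←essential
  m31: 11111 ←essential
Essential: -010-, 0-100, 10010, 11111

4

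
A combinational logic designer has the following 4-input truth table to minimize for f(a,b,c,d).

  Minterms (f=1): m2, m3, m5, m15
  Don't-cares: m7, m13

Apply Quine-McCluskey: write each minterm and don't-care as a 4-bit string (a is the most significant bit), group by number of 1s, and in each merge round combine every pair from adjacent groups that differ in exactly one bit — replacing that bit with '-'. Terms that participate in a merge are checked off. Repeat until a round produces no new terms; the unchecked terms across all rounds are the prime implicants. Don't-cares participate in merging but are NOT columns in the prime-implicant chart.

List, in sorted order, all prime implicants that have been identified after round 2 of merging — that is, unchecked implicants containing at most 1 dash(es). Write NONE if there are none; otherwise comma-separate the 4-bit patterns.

Round 0: 0010✓ 0011✓ 0101✓ 0111✓ 1101✓ 1111✓
Round 1: -101✓ -111✓ 0-11 001- 01-1✓ 11-1✓
Round 2: -1-1
PIs = {-1-1, 0-11, 001-}

0-11, 001-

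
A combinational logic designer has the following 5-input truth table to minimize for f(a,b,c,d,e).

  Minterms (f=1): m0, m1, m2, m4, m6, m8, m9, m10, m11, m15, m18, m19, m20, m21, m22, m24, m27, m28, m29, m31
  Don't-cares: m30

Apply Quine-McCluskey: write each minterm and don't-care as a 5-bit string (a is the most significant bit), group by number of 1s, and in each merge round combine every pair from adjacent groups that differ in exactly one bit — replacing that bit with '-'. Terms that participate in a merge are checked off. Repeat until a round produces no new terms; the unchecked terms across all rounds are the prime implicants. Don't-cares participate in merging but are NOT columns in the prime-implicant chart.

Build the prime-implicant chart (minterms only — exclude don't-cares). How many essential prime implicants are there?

size-2^0 implicants → 00000(✓)  00001(✓)  00010(✓)  00100(✓)  00110(✓)  01000(✓)  01001(✓)  01010(✓)  01011(✓)  01111(✓)  10010(✓)  10011(✓)  10100(✓)  10101(✓)  10110(✓)  11000(✓)  11011(✓)  11100(✓)  11101(✓)  11110(✓)  11111(✓)
size-2^1 implicants → -0010(✓)  -0100(✓)  -0110(✓)  -1000  -1011(✓)  -1111(✓)  0-000(✓)  0-001(✓)  0-010(✓)  00-00(✓)  00-10(✓)  000-0(✓)  0000-(✓)  001-0(✓)  01-11(✓)  010-0(✓)  010-1(✓)  0100-(✓)  0101-(✓)  1-011  1-100(✓)  1-101(✓)  1-110(✓)  10-10(✓)  1001-  101-0(✓)  1010-(✓)  11-00  11-11(✓)  111-0(✓)  111-1(✓)  1110-(✓)  1111-(✓)
size-2^2 implicants → -0-10  -01-0  -1-11  0-0-0  0-00-  00--0  010--  1-1-0  1-10-  111--
Unchecked terms (primes): -0-10, -01-0, -1-11, -1000, 0-0-0, 0-00-, 00--0, 010--, 1-011, 1-1-0, 1-10-, 1001-, 11-00, 111--
Minterm coverage:
  m0 ⊆ 0-0-0,0-00-,00--0
  m1 ⊆ 0-00- [E]
  m2 ⊆ -0-10,0-0-0,00--0
  m4 ⊆ -01-0,00--0
  m6 ⊆ -0-10,-01-0,00--0
  m8 ⊆ -1000,0-0-0,0-00-,010--
  m9 ⊆ 0-00-,010--
  m10 ⊆ 0-0-0,010--
  m11 ⊆ -1-11,010--
  m15 ⊆ -1-11 [E]
  m18 ⊆ -0-10,1001-
  m19 ⊆ 1-011,1001-
  m20 ⊆ -01-0,1-1-0,1-10-
  m21 ⊆ 1-10- [E]
  m22 ⊆ -0-10,-01-0,1-1-0
  m24 ⊆ -1000,11-00
  m27 ⊆ -1-11,1-011
  m28 ⊆ 1-1-0,1-10-,11-00,111--
  m29 ⊆ 1-10-,111--
  m31 ⊆ -1-11,111--
E = {-1-11, 0-00-, 1-10-}

3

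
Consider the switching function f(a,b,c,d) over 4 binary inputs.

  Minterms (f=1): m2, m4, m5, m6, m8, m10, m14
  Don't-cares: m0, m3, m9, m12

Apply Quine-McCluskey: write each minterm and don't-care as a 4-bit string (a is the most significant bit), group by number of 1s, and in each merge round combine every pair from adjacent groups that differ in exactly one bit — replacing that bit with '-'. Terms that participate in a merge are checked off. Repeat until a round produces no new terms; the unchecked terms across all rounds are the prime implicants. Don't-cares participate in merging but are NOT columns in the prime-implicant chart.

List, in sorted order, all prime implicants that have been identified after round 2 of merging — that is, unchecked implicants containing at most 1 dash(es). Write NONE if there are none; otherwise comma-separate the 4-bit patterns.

Round 0: 0000✓ 0010✓ 0011✓ 0100✓ 0101✓ 0110✓ 1000✓ 1001✓ 1010✓ 1100✓ 1110✓
Round 1: -000✓ -010✓ -100✓ -110✓ 0-00✓ 0-10✓ 00-0✓ 001- 01-0✓ 010- 1-00✓ 1-10✓ 10-0✓ 100- 11-0✓
Round 2: --00✓ --10✓ -0-0✓ -1-0✓ 0--0✓ 1--0✓
Round 3: ---0
PIs = {---0, 001-, 010-, 100-}

001-, 010-, 100-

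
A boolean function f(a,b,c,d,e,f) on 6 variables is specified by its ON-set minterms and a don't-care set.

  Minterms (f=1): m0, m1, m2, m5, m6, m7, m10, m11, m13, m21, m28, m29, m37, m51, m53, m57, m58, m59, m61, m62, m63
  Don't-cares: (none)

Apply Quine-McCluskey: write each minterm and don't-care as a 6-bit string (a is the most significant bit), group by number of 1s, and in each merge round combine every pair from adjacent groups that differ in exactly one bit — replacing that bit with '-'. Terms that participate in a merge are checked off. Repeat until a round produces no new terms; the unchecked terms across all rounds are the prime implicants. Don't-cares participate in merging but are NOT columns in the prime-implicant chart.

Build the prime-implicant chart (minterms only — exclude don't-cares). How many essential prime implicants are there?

7

Round 0: 000000✓ 000001✓ 000010✓ 000101✓ 000110✓ 000111✓ 001010✓ 001011✓ 001101✓ 010101✓ 011100✓ 011101✓ 100101✓ 110011✓ 110101✓ 111001✓ 111010✓ 111011✓ 111101✓ 111110✓ 111111✓
Round 1: -00101✓ -10101✓ -11101✓ 0-0101✓ 0-1101✓ 00-010 00-101✓ 000-01 000-10 0000-0 00000- 0001-1 00011- 00101- 01-101✓ 01110- 1-0101✓ 11-011 11-101✓ 111-01✓ 111-10✓ 111-11✓ 1110-1✓ 11101-✓ 1111-1✓ 11111-✓
Round 2: --0101 -1-101 0--101 111--1 111-1-
PIs = {--0101, -1-101, 0--101, 00-010, 000-01, 000-10, 0000-0, 00000-, 0001-1, 00011-, 00101-, 01110-, 11-011, 111--1, 111-1-}
Coverage chart:
  m0: 0000-0,00000-
  m1: 000-01,00000-
  m2: 00-010,000-10,0000-0
  m5: --0101,0--101,000-01,0001-1
  m6: 000-10,00011-
  m7: 0001-1,00011-
  m10: 00-010,00101-
  m11: 00101- ←essential
  m13: 0--101 ←essential
  m21: --0101,-1-101,0--101
  m28: 01110- ←essential
  m29: -1-101,0--101,01110-
  m37: --0101 ←essential
  m51: 11-011 ←essential
  m53: --0101,-1-101
  m57: 111--1 ←essential
  m58: 111-1- ←essential
  m59: 11-011,111--1,111-1-
  m61: -1-101,111--1
  m62: 111-1- ←essential
  m63: 111--1,111-1-
Essential: --0101, 0--101, 00101-, 01110-, 11-011, 111--1, 111-1-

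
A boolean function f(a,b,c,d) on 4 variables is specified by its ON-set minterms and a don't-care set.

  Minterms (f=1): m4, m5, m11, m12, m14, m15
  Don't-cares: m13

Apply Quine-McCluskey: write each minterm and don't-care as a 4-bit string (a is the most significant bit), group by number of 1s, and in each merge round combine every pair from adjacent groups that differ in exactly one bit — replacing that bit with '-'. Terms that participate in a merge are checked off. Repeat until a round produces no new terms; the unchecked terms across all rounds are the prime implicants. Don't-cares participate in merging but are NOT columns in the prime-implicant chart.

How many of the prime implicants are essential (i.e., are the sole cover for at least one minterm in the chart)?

size-2^0 implicants → 0100(✓)  0101(✓)  1011(✓)  1100(✓)  1101(✓)  1110(✓)  1111(✓)
size-2^1 implicants → -100(✓)  -101(✓)  010-(✓)  1-11  11-0(✓)  11-1(✓)  110-(✓)  111-(✓)
size-2^2 implicants → -10-  11--
Unchecked terms (primes): -10-, 1-11, 11--
Minterm coverage:
  m4 ⊆ -10- [E]
  m5 ⊆ -10- [E]
  m11 ⊆ 1-11 [E]
  m12 ⊆ -10-,11--
  m14 ⊆ 11-- [E]
  m15 ⊆ 1-11,11--
E = {-10-, 1-11, 11--}

3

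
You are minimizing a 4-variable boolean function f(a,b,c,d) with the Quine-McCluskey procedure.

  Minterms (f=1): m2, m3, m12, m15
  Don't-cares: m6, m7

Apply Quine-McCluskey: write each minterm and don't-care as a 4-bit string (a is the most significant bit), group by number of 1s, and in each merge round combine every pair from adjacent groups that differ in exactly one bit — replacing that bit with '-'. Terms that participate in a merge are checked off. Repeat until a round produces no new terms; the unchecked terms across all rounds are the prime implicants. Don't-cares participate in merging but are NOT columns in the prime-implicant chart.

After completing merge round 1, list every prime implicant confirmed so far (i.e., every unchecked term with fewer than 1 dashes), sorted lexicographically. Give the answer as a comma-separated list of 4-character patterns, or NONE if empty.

Round 0: 0010✓ 0011✓ 0110✓ 0111✓ 1100 1111✓
Round 1: -111 0-10✓ 0-11✓ 001-✓ 011-✓
Round 2: 0-1-
PIs = {-111, 0-1-, 1100}

1100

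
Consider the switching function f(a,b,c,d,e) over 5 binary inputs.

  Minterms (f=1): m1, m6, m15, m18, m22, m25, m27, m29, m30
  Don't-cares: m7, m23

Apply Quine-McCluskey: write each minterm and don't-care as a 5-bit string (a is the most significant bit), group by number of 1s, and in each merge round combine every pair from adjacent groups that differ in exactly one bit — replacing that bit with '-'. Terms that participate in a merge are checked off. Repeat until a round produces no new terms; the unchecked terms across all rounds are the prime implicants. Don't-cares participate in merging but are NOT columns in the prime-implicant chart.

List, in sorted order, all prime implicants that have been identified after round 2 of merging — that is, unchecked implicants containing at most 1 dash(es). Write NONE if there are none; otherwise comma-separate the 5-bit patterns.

size-2^0 implicants → 00001  00110(✓)  00111(✓)  01111(✓)  10010(✓)  10110(✓)  10111(✓)  11001(✓)  11011(✓)  11101(✓)  11110(✓)
size-2^1 implicants → -0110(✓)  -0111(✓)  0-111  0011-(✓)  1-110  10-10  1011-(✓)  11-01  110-1
size-2^2 implicants → -011-
Unchecked terms (primes): -011-, 0-111, 00001, 1-110, 10-10, 11-01, 110-1

0-111, 00001, 1-110, 10-10, 11-01, 110-1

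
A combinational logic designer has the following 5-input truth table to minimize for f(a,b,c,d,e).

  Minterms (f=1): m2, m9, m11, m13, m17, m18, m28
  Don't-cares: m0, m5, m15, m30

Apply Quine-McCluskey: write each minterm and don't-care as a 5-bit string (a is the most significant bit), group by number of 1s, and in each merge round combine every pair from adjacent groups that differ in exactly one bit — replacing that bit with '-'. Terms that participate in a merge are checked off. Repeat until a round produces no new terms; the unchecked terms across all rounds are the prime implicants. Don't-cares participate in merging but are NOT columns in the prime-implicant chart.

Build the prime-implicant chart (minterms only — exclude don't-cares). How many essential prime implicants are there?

4

size-2^0 implicants → 00000(✓)  00010(✓)  00101(✓)  01001(✓)  01011(✓)  01101(✓)  01111(✓)  10001  10010(✓)  11100(✓)  11110(✓)
size-2^1 implicants → -0010  0-101  000-0  01-01(✓)  01-11(✓)  010-1(✓)  011-1(✓)  111-0
size-2^2 implicants → 01--1
Unchecked terms (primes): -0010, 0-101, 000-0, 01--1, 10001, 111-0
Minterm coverage:
  m2 ⊆ -0010,000-0
  m9 ⊆ 01--1 [E]
  m11 ⊆ 01--1 [E]
  m13 ⊆ 0-101,01--1
  m17 ⊆ 10001 [E]
  m18 ⊆ -0010 [E]
  m28 ⊆ 111-0 [E]
E = {-0010, 01--1, 10001, 111-0}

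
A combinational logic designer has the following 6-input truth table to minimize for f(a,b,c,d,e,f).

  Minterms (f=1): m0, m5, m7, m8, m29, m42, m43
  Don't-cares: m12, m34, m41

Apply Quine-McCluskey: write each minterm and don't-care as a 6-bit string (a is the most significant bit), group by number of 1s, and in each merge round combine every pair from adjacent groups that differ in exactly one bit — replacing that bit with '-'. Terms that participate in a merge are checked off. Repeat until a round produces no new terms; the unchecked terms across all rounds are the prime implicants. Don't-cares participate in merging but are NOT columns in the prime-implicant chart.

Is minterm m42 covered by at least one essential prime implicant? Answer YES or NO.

NO

[col 0] 000000*, 000101*, 000111*, 001000*, 001100*, 011101, 100010*, 101001*, 101010*, 101011*
[col 1] 00-000, 0001-1, 001-00, 10-010, 1010-1, 10101-
Prime implicants: 00-000, 0001-1, 001-00, 011101, 10-010, 1010-1, 10101-
PI chart (minterm → PIs covering it):
  0 | 00-000  (sole → essential)
  5 | 0001-1  (sole → essential)
  7 | 0001-1  (sole → essential)
  8 | 00-000,001-00
  29 | 011101  (sole → essential)
  42 | 10-010,10101-
  43 | 1010-1,10101-
Essential prime implicants: 00-000, 0001-1, 011101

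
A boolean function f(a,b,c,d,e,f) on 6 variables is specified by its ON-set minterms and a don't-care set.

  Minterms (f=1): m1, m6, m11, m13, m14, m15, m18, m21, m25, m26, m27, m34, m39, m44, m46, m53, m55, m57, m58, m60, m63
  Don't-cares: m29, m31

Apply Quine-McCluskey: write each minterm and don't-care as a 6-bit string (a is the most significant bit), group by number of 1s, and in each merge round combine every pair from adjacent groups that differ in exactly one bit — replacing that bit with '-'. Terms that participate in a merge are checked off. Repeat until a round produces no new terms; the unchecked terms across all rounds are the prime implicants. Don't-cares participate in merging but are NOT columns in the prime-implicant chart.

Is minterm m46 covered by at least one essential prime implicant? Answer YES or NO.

[col 0] 000001, 000110*, 001011*, 001101*, 001110*, 001111*, 010010*, 010101*, 011001*, 011010*, 011011*, 011101*, 011111*, 100010, 100111*, 101100*, 101110*, 110101*, 110111*, 111001*, 111010*, 111100*, 111111*
[col 1] -01110, -10101, -11001, -11010, -11111, 0-1011*, 0-1101*, 0-1111*, 00-110, 001-11*, 0011-1*, 00111-, 01-010, 01-101, 011-01*, 011-11*, 0110-1*, 01101-, 0111-1*, 1-0111, 1-1100, 1011-0, 11-111, 1101-1
[col 2] 0-1-11, 0-11-1, 011--1
Prime implicants: -01110, -10101, -11001, -11010, -11111, 0-1-11, 0-11-1, 00-110, 000001, 00111-, 01-010, 01-101, 011--1, 01101-, 1-0111, 1-1100, 100010, 1011-0, 11-111, 1101-1
PI chart (minterm → PIs covering it):
  1 | 000001  (sole → essential)
  6 | 00-110  (sole → essential)
  11 | 0-1-11  (sole → essential)
  13 | 0-11-1  (sole → essential)
  14 | -01110,00-110,00111-
  15 | 0-1-11,0-11-1,00111-
  18 | 01-010  (sole → essential)
  21 | -10101,01-101
  25 | -11001,011--1
  26 | -11010,01-010,01101-
  27 | 0-1-11,011--1,01101-
  34 | 100010  (sole → essential)
  39 | 1-0111  (sole → essential)
  44 | 1-1100,1011-0
  46 | -01110,1011-0
  53 | -10101,1101-1
  55 | 1-0111,11-111,1101-1
  57 | -11001  (sole → essential)
  58 | -11010  (sole → essential)
  60 | 1-1100  (sole → essential)
  63 | -11111,11-111
Essential prime implicants: -11001, -11010, 0-1-11, 0-11-1, 00-110, 000001, 01-010, 1-0111, 1-1100, 100010

NO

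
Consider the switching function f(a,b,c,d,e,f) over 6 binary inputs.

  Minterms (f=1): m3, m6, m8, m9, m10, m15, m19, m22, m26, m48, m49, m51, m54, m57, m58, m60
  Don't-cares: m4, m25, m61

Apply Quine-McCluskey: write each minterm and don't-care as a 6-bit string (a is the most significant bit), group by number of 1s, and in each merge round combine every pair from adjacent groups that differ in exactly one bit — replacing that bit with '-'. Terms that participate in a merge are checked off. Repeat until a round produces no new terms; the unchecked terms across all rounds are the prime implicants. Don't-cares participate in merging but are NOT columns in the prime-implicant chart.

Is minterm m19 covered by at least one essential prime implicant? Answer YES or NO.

[col 0] 000011*, 000100*, 000110*, 001000*, 001001*, 001010*, 001111, 010011*, 010110*, 011001*, 011010*, 110000*, 110001*, 110011*, 110110*, 111001*, 111010*, 111100*, 111101*
[col 1] -10011, -10110, -11001, -11010, 0-0011, 0-0110, 0-1001, 0-1010, 0001-0, 0010-0, 00100-, 11-001, 1100-1, 11000-, 111-01, 11110-
Prime implicants: -10011, -10110, -11001, -11010, 0-0011, 0-0110, 0-1001, 0-1010, 0001-0, 0010-0, 00100-, 001111, 11-001, 1100-1, 11000-, 111-01, 11110-
PI chart (minterm → PIs covering it):
  3 | 0-0011  (sole → essential)
  6 | 0-0110,0001-0
  8 | 0010-0,00100-
  9 | 0-1001,00100-
  10 | 0-1010,0010-0
  15 | 001111  (sole → essential)
  19 | -10011,0-0011
  22 | -10110,0-0110
  26 | -11010,0-1010
  48 | 11000-  (sole → essential)
  49 | 11-001,1100-1,11000-
  51 | -10011,1100-1
  54 | -10110  (sole → essential)
  57 | -11001,11-001,111-01
  58 | -11010  (sole → essential)
  60 | 11110-  (sole → essential)
Essential prime implicants: -10110, -11010, 0-0011, 001111, 11000-, 11110-

YES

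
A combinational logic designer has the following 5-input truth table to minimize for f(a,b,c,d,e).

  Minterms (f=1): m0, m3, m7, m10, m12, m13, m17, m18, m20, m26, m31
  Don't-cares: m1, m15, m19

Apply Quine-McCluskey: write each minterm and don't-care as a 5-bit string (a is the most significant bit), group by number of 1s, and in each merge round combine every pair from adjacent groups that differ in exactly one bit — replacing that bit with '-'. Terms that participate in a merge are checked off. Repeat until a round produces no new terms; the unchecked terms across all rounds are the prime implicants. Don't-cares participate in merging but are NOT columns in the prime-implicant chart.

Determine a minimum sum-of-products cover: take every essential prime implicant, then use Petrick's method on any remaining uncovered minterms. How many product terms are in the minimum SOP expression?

8

[col 0] 00000*, 00001*, 00011*, 00111*, 01010*, 01100*, 01101*, 01111*, 10001*, 10010*, 10011*, 10100, 11010*, 11111*
[col 1] -0001*, -0011*, -1010, -1111, 0-111, 00-11, 000-1*, 0000-, 011-1, 0110-, 1-010, 100-1*, 1001-
[col 2] -00-1
Prime implicants: -00-1, -1010, -1111, 0-111, 00-11, 0000-, 011-1, 0110-, 1-010, 1001-, 10100
PI chart (minterm → PIs covering it):
  0 | 0000-  (sole → essential)
  3 | -00-1,00-11
  7 | 0-111,00-11
  10 | -1010  (sole → essential)
  12 | 0110-  (sole → essential)
  13 | 011-1,0110-
  17 | -00-1  (sole → essential)
  18 | 1-010,1001-
  20 | 10100  (sole → essential)
  26 | -1010,1-010
  31 | -1111  (sole → essential)
Essential prime implicants: -00-1, -1010, -1111, 0000-, 0110-, 10100
Petrick residual → 0-111, 1-010
Minimum SOP uses 8 PIs: b'c'e + bc'de' + bcde + a'cde + a'b'c'd' + a'bcd' + ac'de' + ab'cd'e'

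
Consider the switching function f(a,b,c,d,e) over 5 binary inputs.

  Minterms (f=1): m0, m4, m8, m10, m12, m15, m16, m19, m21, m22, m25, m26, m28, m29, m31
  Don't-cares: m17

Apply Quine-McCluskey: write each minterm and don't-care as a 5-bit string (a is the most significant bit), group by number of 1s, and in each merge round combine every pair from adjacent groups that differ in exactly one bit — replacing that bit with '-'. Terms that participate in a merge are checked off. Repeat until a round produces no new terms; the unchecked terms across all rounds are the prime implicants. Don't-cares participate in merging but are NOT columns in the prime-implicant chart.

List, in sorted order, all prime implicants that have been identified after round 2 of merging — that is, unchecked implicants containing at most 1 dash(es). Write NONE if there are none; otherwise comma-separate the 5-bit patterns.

-0000, -1010, -1100, -1111, 010-0, 100-1, 1000-, 10110, 111-1, 1110-

[col 0] 00000*, 00100*, 01000*, 01010*, 01100*, 01111*, 10000*, 10001*, 10011*, 10101*, 10110, 11001*, 11010*, 11100*, 11101*, 11111*
[col 1] -0000, -1010, -1100, -1111, 0-000*, 0-100*, 00-00*, 01-00*, 010-0, 1-001*, 1-101*, 10-01*, 100-1, 1000-, 11-01*, 111-1, 1110-
[col 2] 0--00, 1--01
Prime implicants: -0000, -1010, -1100, -1111, 0--00, 010-0, 1--01, 100-1, 1000-, 10110, 111-1, 1110-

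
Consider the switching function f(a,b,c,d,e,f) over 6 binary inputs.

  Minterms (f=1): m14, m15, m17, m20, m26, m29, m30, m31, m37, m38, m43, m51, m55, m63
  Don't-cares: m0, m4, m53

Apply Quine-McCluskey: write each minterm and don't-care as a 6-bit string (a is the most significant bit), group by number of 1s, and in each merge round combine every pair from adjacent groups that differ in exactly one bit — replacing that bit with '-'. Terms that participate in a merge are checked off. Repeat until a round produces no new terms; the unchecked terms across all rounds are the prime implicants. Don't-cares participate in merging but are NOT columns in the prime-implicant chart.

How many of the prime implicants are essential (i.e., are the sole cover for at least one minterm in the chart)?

[col 0] 000000*, 000100*, 001110*, 001111*, 010001, 010100*, 011010*, 011101*, 011110*, 011111*, 100101*, 100110, 101011, 110011*, 110101*, 110111*, 111111*
[col 1] -11111, 0-0100, 0-1110*, 0-1111*, 000-00, 00111-*, 011-10, 0111-1, 01111-*, 1-0101, 11-111, 110-11, 1101-1
[col 2] 0-111-
Prime implicants: -11111, 0-0100, 0-111-, 000-00, 010001, 011-10, 0111-1, 1-0101, 100110, 101011, 11-111, 110-11, 1101-1
PI chart (minterm → PIs covering it):
  14 | 0-111-  (sole → essential)
  15 | 0-111-  (sole → essential)
  17 | 010001  (sole → essential)
  20 | 0-0100  (sole → essential)
  26 | 011-10  (sole → essential)
  29 | 0111-1  (sole → essential)
  30 | 0-111-,011-10
  31 | -11111,0-111-,0111-1
  37 | 1-0101  (sole → essential)
  38 | 100110  (sole → essential)
  43 | 101011  (sole → essential)
  51 | 110-11  (sole → essential)
  55 | 11-111,110-11,1101-1
  63 | -11111,11-111
Essential prime implicants: 0-0100, 0-111-, 010001, 011-10, 0111-1, 1-0101, 100110, 101011, 110-11

9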